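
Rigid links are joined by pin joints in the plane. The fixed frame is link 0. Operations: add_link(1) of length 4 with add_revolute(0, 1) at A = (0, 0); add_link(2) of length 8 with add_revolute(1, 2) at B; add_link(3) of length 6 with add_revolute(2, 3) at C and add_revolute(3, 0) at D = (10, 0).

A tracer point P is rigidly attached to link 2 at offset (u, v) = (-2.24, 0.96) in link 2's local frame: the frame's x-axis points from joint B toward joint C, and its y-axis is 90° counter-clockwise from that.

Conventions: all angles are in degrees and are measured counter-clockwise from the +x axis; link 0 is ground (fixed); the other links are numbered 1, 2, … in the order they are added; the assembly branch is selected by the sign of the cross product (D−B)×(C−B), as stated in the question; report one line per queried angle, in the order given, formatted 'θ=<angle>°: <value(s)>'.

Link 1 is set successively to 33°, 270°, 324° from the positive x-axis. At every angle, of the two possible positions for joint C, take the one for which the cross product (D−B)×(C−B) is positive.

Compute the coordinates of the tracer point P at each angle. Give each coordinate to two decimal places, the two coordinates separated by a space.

A=(0,0), D=(10.00,0)
θ=33°: B = A + 4.00·(cos33°, sin33°) = (3.3547, 2.1786)
θ=33°: |BD| = 6.9933
θ=33°: circle(B,8.00) ∩ circle(D,6.00): a=5.4986, h=5.8108
θ=33°:   candidates: C₊=(10.3898,5.9873) cross=40.637; C₋=(6.7694,-5.0560) cross=-40.637
θ=33°:   branch + wants cross > 0 → take C=(10.3898,5.9873) (cross=40.637)
θ=33°: ex = (C−B)/|BC| = (0.8794,0.4761); ey = (-0.4761,0.8794)
θ=33°: P = B + -2.24·ex + 0.96·ey = (0.9278,1.9563)
θ=270°: B = A + 4.00·(cos270°, sin270°) = (-0.0000, -4.0000)
θ=270°: |BD| = 10.7703
θ=270°: circle(B,8.00) ∩ circle(D,6.00): a=6.6850, h=4.3944
θ=270°:   candidates: C₊=(4.5749,2.5628) cross=47.329; C₋=(7.8389,-5.5973) cross=-47.329
θ=270°:   branch + wants cross > 0 → take C=(4.5749,2.5628) (cross=47.329)
θ=270°: ex = (C−B)/|BC| = (0.5719,0.8204); ey = (-0.8204,0.5719)
θ=270°: P = B + -2.24·ex + 0.96·ey = (-2.0685,-5.2886)
θ=324°: B = A + 4.00·(cos324°, sin324°) = (3.2361, -2.3511)
θ=324°: |BD| = 7.1609
θ=324°: circle(B,8.00) ∩ circle(D,6.00): a=5.5355, h=5.7756
θ=324°:   candidates: C₊=(6.5684,4.9218) cross=41.359; C₋=(10.3610,-5.9891) cross=-41.359
θ=324°:   branch + wants cross > 0 → take C=(6.5684,4.9218) (cross=41.359)
θ=324°: ex = (C−B)/|BC| = (0.4165,0.9091); ey = (-0.9091,0.4165)
θ=324°: P = B + -2.24·ex + 0.96·ey = (1.4303,-3.9877)

θ=33°: 0.93 1.96
θ=270°: -2.07 -5.29
θ=324°: 1.43 -3.99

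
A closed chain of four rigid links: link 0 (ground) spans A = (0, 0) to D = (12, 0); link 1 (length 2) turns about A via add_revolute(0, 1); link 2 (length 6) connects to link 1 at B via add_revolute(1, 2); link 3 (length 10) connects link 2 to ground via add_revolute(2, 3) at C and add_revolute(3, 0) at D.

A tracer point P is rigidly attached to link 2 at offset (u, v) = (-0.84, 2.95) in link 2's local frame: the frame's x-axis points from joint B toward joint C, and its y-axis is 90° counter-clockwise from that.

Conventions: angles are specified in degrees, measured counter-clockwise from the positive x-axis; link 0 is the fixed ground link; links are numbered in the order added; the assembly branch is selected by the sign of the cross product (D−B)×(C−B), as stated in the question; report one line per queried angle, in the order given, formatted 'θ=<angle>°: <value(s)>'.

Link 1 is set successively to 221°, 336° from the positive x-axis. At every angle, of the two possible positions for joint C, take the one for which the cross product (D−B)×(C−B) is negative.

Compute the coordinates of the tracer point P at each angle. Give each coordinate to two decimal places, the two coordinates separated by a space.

A=(0,0), D=(12.00,0)
θ=221°: B = A + 2.00·(cos221°, sin221°) = (-1.5094, -1.3121)
θ=221°: |BD| = 13.5730
θ=221°: circle(B,6.00) ∩ circle(D,10.00): a=4.4289, h=4.0479
θ=221°:   candidates: C₊=(2.5074,3.1449) cross=54.941; C₋=(3.2900,-4.9129) cross=-54.941
θ=221°:   branch - wants cross < 0 → take C=(3.2900,-4.9129) (cross=-54.941)
θ=221°: ex = (C−B)/|BC| = (0.7999,-0.6001); ey = (0.6001,0.7999)
θ=221°: P = B + -0.84·ex + 2.95·ey = (-0.4110,1.5517)
θ=336°: B = A + 2.00·(cos336°, sin336°) = (1.8271, -0.8135)
θ=336°: |BD| = 10.2054
θ=336°: circle(B,6.00) ∩ circle(D,10.00): a=1.9671, h=5.6684
θ=336°:   candidates: C₊=(3.3361,4.9937) cross=57.848; C₋=(4.2398,-6.3070) cross=-57.848
θ=336°:   branch - wants cross < 0 → take C=(4.2398,-6.3070) (cross=-57.848)
θ=336°: ex = (C−B)/|BC| = (0.4021,-0.9156); ey = (0.9156,0.4021)
θ=336°: P = B + -0.84·ex + 2.95·ey = (4.1903,1.1418)

θ=221°: -0.41 1.55
θ=336°: 4.19 1.14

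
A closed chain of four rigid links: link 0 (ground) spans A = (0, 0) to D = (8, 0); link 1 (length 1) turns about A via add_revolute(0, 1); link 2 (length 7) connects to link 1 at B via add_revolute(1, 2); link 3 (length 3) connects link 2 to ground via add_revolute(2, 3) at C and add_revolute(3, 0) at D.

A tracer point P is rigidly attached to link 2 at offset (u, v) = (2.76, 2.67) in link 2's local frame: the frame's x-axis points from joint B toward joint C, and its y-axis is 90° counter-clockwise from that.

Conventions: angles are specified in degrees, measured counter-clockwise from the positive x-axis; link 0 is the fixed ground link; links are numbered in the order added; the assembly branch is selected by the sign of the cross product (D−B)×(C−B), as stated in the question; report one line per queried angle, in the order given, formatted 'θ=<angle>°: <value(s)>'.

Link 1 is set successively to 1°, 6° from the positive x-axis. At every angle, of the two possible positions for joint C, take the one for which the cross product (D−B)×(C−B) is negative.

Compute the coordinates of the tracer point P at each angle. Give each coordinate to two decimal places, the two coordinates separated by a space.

A=(0,0), D=(8.00,0)
θ=1°: B = A + 1.00·(cos1°, sin1°) = (0.9998, 0.0175)
θ=1°: |BD| = 7.0002
θ=1°: circle(B,7.00) ∩ circle(D,3.00): a=6.3572, h=2.9303
θ=1°:   candidates: C₊=(7.3643,2.9319) cross=20.512; C₋=(7.3497,-2.9287) cross=-20.512
θ=1°:   branch - wants cross < 0 → take C=(7.3497,-2.9287) (cross=-20.512)
θ=1°: ex = (C−B)/|BC| = (0.9071,-0.4209); ey = (0.4209,0.9071)
θ=1°: P = B + 2.76·ex + 2.67·ey = (4.6272,1.2778)
θ=6°: B = A + 1.00·(cos6°, sin6°) = (0.9945, 0.1045)
θ=6°: |BD| = 7.0063
θ=6°: circle(B,7.00) ∩ circle(D,3.00): a=6.3577, h=2.9291
θ=6°:   candidates: C₊=(7.3952,2.9384) cross=20.522; C₋=(7.3078,-2.9191) cross=-20.522
θ=6°:   branch - wants cross < 0 → take C=(7.3078,-2.9191) (cross=-20.522)
θ=6°: ex = (C−B)/|BC| = (0.9019,-0.4319); ey = (0.4319,0.9019)
θ=6°: P = B + 2.76·ex + 2.67·ey = (4.6371,1.3204)

θ=1°: 4.63 1.28
θ=6°: 4.64 1.32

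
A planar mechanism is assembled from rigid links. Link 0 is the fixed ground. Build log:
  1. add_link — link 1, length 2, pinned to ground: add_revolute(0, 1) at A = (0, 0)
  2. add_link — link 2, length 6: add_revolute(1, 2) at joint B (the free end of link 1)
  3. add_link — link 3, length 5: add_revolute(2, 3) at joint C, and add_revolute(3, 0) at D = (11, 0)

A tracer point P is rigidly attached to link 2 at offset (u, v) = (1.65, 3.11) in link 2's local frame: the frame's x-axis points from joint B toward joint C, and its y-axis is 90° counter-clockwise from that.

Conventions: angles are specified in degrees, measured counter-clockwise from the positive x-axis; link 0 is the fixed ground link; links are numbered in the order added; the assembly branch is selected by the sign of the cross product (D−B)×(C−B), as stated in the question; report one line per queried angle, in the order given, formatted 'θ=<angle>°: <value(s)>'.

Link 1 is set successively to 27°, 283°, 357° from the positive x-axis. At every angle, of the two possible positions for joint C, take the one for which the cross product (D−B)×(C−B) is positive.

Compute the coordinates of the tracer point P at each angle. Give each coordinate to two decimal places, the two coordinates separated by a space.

A=(0,0), D=(11.00,0)
θ=27°: B = A + 2.00·(cos27°, sin27°) = (1.7820, 0.9080)
θ=27°: |BD| = 9.2626
θ=27°: circle(B,6.00) ∩ circle(D,5.00): a=5.2251, h=2.9493
θ=27°:   candidates: C₊=(7.2710,3.3309) cross=27.318; C₋=(6.6928,-2.5393) cross=-27.318
θ=27°:   branch + wants cross > 0 → take C=(7.2710,3.3309) (cross=27.318)
θ=27°: ex = (C−B)/|BC| = (0.9148,0.4038); ey = (-0.4038,0.9148)
θ=27°: P = B + 1.65·ex + 3.11·ey = (2.0356,4.4194)
θ=283°: B = A + 2.00·(cos283°, sin283°) = (0.4499, -1.9487)
θ=283°: |BD| = 10.7286
θ=283°: circle(B,6.00) ∩ circle(D,5.00): a=5.8769, h=1.2090
θ=283°:   candidates: C₊=(6.0095,0.3076) cross=12.971; C₋=(6.4487,-2.0701) cross=-12.971
θ=283°:   branch + wants cross > 0 → take C=(6.0095,0.3076) (cross=12.971)
θ=283°: ex = (C−B)/|BC| = (0.9266,0.3761); ey = (-0.3761,0.9266)
θ=283°: P = B + 1.65·ex + 3.11·ey = (0.8092,1.5535)
θ=357°: B = A + 2.00·(cos357°, sin357°) = (1.9973, -0.1047)
θ=357°: |BD| = 9.0033
θ=357°: circle(B,6.00) ∩ circle(D,5.00): a=5.1126, h=3.1403
θ=357°:   candidates: C₊=(7.0730,3.0949) cross=28.274; C₋=(7.1460,-3.1854) cross=-28.274
θ=357°:   branch + wants cross > 0 → take C=(7.0730,3.0949) (cross=28.274)
θ=357°: ex = (C−B)/|BC| = (0.8460,0.5333); ey = (-0.5333,0.8460)
θ=357°: P = B + 1.65·ex + 3.11·ey = (1.7346,3.4061)

θ=27°: 2.04 4.42
θ=283°: 0.81 1.55
θ=357°: 1.73 3.41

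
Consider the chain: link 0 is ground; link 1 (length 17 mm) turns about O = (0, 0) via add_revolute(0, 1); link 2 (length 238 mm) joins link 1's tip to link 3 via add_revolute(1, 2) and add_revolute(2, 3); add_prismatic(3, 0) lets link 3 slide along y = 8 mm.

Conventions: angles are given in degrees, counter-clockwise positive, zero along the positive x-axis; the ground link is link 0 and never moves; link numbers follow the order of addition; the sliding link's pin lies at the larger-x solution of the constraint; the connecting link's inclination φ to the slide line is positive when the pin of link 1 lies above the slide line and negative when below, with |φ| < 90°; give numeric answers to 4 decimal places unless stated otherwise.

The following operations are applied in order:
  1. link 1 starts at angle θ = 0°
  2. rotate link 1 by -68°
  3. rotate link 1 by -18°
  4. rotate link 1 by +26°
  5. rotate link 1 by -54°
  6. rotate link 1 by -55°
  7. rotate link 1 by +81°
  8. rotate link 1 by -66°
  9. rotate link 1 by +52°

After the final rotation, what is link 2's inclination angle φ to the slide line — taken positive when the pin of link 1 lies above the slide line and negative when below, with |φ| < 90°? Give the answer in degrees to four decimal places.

geometry: r = 17 mm, L = 238 mm, e = 8 mm; θ starts at 0°
rotate link 1 by -68°: θ ← 0° -68° = -68°
rotate link 1 by -18°: θ ← -68° -18° = -86°
rotate link 1 by +26°: θ ← -86° +26° = -60°
rotate link 1 by -54°: θ ← -60° -54° = -114°
rotate link 1 by -55°: θ ← -114° -55° = -169°
rotate link 1 by +81°: θ ← -169° +81° = -88°
rotate link 1 by -66°: θ ← -88° -66° = -154°
rotate link 1 by +52°: θ ← -154° +52° = -102°
h = r sin θ − e = -16.628509 − 8 = -24.628509
sin φ = h / L = -24.628509 / 238 = -0.10348113
φ = arcsin(-0.10348113) = -5.939665°

-5.9397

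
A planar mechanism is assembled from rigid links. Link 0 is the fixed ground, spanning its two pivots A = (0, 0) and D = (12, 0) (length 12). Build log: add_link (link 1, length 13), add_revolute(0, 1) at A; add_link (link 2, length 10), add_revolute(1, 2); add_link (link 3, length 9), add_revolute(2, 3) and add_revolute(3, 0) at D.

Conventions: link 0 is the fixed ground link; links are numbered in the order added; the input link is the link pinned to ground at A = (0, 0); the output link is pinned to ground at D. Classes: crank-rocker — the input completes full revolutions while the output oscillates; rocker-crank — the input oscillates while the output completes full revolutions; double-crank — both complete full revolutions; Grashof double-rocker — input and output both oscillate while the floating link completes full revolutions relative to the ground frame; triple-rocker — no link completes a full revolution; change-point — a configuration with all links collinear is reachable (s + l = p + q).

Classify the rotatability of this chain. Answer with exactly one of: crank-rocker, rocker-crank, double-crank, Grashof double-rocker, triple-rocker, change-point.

lengths: ground=12, input=13, coupler=10, output=9
sorted: s=9 (shortest), l=13 (longest), p+q=22
s + l = 22 vs p + q = 22
s + l = p + q → change-point (collinear configuration reachable)

change-point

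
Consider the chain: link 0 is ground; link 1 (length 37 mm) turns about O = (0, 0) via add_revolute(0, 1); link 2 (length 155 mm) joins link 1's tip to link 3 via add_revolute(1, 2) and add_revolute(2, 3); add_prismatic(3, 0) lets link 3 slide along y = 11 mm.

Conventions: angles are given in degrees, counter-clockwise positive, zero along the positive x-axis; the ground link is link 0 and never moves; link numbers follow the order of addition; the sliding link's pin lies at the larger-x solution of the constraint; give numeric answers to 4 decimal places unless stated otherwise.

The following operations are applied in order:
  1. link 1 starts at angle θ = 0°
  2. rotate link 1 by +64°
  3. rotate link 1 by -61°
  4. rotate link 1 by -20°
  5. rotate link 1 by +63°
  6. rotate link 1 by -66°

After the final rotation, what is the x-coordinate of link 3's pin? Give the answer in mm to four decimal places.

geometry: r = 37 mm, L = 155 mm, e = 11 mm; θ starts at 0°
rotate link 1 by +64°: θ ← 0° +64° = 64°
rotate link 1 by -61°: θ ← 64° -61° = 3°
rotate link 1 by -20°: θ ← 3° -20° = -17°
rotate link 1 by +63°: θ ← -17° +63° = 46°
rotate link 1 by -66°: θ ← 46° -66° = -20°
crank pin P = (r cos θ, r sin θ) = (34.768627, -12.654745)
h = r sin θ − e = -12.654745 − 11 = -23.654745
x = r cos θ + √(L² − h²) = 34.768627 + 153.184376 = 187.953003

187.9530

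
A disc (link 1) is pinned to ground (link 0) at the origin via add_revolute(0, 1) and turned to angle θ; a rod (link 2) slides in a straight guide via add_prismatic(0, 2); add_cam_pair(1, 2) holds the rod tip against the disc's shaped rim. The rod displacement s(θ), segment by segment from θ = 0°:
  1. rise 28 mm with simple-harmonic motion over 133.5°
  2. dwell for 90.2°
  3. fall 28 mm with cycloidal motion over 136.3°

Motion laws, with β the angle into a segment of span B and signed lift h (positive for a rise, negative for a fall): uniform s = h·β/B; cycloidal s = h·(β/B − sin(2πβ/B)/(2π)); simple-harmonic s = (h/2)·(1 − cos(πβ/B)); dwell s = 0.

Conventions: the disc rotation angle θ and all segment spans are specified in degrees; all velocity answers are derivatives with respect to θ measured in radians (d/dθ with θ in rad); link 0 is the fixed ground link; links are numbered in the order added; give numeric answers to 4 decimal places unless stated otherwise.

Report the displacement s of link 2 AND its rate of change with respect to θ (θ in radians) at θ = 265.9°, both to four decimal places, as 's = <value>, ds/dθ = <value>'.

segment 1 (0° to 133.5°, simple-harmonic, h = 28) is passed completely: s = 0.0000 + (28) = 28.0000
segment 2 (133.5° to 223.7°, dwell): s unchanged at 28.0000
θ = 265.9° falls in segment 3 (223.7° to 360°, cycloidal, h = -28): β = 265.9 − 223.7 = 42.2°, B = 136.3°; Δs = -28·(0.3096 − sin(2π·0.3096)/(2π)) = -4.5217; s = 28.0000 − 4.5217 = 23.4783
velocity in seg [223.7°–360°] (cycloidal), θ in radians: β = 42.2° = 0.7365 rad, B = 136.3° = 2.3789 rad; ds/dθ = (h/B)(1 − cos(2πβ/B)) = ((-28)/2.3789)(1 − cos(2π·0.3096)) = -16.076385 mm/rad

s = 23.4783, ds/dθ = -16.0764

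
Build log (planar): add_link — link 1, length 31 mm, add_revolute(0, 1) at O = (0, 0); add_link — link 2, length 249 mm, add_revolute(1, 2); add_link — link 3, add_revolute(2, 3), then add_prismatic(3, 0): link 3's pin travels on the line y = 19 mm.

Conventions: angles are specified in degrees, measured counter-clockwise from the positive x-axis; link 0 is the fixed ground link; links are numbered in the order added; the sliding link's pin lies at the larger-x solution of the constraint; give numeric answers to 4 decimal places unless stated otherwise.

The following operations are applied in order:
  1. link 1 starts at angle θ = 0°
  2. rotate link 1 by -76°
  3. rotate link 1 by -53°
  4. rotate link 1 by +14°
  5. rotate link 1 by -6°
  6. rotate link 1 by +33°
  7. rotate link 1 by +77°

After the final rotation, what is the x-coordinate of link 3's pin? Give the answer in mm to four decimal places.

geometry: r = 31 mm, L = 249 mm, e = 19 mm; θ starts at 0°
rotate link 1 by -76°: θ ← 0° -76° = -76°
rotate link 1 by -53°: θ ← -76° -53° = -129°
rotate link 1 by +14°: θ ← -129° +14° = -115°
rotate link 1 by -6°: θ ← -115° -6° = -121°
rotate link 1 by +33°: θ ← -121° +33° = -88°
rotate link 1 by +77°: θ ← -88° +77° = -11°
crank pin P = (r cos θ, r sin θ) = (30.430443, -5.915079)
h = r sin θ − e = -5.915079 − 19 = -24.915079
x = r cos θ + √(L² − h²) = 30.430443 + 247.750356 = 278.180799

278.1808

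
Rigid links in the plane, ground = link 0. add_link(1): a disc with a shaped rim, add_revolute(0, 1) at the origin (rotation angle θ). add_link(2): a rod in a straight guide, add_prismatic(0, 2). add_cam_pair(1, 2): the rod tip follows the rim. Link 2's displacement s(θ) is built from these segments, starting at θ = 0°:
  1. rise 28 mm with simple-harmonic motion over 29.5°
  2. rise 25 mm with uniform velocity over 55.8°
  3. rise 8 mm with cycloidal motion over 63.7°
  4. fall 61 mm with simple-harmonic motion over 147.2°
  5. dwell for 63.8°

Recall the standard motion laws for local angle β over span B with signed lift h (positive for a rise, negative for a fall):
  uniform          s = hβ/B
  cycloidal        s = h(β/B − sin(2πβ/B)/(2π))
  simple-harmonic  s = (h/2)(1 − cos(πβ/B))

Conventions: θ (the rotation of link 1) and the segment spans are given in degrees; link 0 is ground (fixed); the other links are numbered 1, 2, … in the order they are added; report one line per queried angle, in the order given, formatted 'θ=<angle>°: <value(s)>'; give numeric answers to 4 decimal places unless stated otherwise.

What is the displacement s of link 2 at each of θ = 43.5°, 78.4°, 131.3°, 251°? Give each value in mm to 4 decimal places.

segment 1 (0° to 29.5°, simple-harmonic, h = 28) is passed completely: s = 0.0000 + (28) = 28.0000
θ = 43.5° falls in segment 2 (29.5° to 85.3°, uniform, h = 25): β = 43.5 − 29.5 = 14°, B = 55.8°; Δs = 25·14/55.8 = 6.2724; s = 28.0000 + 6.2724 = 34.2724
θ = 78.4° falls in segment 2 (29.5° to 85.3°, uniform, h = 25): β = 78.4 − 29.5 = 48.9°, B = 55.8°; Δs = 25·48.9/55.8 = 21.9086; s = 28.0000 + 21.9086 = 49.9086
segment 2 (29.5° to 85.3°, uniform, h = 25) is passed completely: s = 28.0000 + (25) = 53.0000
θ = 131.3° falls in segment 3 (85.3° to 149°, cycloidal, h = 8): β = 131.3 − 85.3 = 46°, B = 63.7°; Δs = 8·(0.7221 − sin(2π·0.7221)/(2π)) = 7.0309; s = 53.0000 + 7.0309 = 60.0309
segment 3 (85.3° to 149°, cycloidal, h = 8) is passed completely: s = 53.0000 + (8) = 61.0000
θ = 251° falls in segment 4 (149° to 296.2°, simple-harmonic, h = -61): β = 251 − 149 = 102°, B = 147.2°; Δs = -61/2·(1 − cos(π·0.6929)) = -47.8754; s = 61.0000 − 47.8754 = 13.1246

θ=43.5°: 34.2724
θ=78.4°: 49.9086
θ=131.3°: 60.0309
θ=251°: 13.1246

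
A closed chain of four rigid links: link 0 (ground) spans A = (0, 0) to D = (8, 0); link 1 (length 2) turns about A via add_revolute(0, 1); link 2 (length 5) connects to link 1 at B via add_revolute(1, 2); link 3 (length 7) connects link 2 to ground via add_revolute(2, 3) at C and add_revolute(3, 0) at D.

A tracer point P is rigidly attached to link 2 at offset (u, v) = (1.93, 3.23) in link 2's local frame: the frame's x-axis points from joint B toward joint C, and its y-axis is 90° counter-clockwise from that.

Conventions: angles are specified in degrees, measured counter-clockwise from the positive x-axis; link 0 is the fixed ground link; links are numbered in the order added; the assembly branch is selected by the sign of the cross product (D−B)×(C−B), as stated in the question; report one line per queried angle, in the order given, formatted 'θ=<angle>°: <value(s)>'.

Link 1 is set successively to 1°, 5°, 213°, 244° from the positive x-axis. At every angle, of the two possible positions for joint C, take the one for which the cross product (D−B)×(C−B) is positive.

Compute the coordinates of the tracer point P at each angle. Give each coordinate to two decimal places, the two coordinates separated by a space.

A=(0,0), D=(8.00,0)
θ=1°: B = A + 2.00·(cos1°, sin1°) = (1.9997, 0.0349)
θ=1°: |BD| = 6.0004
θ=1°: circle(B,5.00) ∩ circle(D,7.00): a=1.0003, h=4.8989
θ=1°:   candidates: C₊=(3.0285,4.9279) cross=29.395; C₋=(2.9715,-4.8697) cross=-29.395
θ=1°:   branch + wants cross > 0 → take C=(3.0285,4.9279) (cross=29.395)
θ=1°: ex = (C−B)/|BC| = (0.2058,0.9786); ey = (-0.9786,0.2058)
θ=1°: P = B + 1.93·ex + 3.23·ey = (-0.7641,2.5882)
θ=5°: B = A + 2.00·(cos5°, sin5°) = (1.9924, 0.1743)
θ=5°: |BD| = 6.0101
θ=5°: circle(B,5.00) ∩ circle(D,7.00): a=1.0084, h=4.8972
θ=5°:   candidates: C₊=(3.1424,5.0403) cross=29.433; C₋=(2.8584,-4.7501) cross=-29.433
θ=5°:   branch + wants cross > 0 → take C=(3.1424,5.0403) (cross=29.433)
θ=5°: ex = (C−B)/|BC| = (0.2300,0.9732); ey = (-0.9732,0.2300)
θ=5°: P = B + 1.93·ex + 3.23·ey = (-0.7071,2.7955)
θ=213°: B = A + 2.00·(cos213°, sin213°) = (-1.6773, -1.0893)
θ=213°: |BD| = 9.7385
θ=213°: circle(B,5.00) ∩ circle(D,7.00): a=3.6370, h=3.4311
θ=213°:   candidates: C₊=(1.5531,2.7271) cross=33.413; C₋=(2.3206,-4.0920) cross=-33.413
θ=213°:   branch + wants cross > 0 → take C=(1.5531,2.7271) (cross=33.413)
θ=213°: ex = (C−B)/|BC| = (0.6461,0.7633); ey = (-0.7633,0.6461)
θ=213°: P = B + 1.93·ex + 3.23·ey = (-2.8958,2.4707)
θ=244°: B = A + 2.00·(cos244°, sin244°) = (-0.8767, -1.7976)
θ=244°: |BD| = 9.0569
θ=244°: circle(B,5.00) ∩ circle(D,7.00): a=3.2035, h=3.8389
θ=244°:   candidates: C₊=(1.5011,2.6008) cross=34.769; C₋=(3.0250,-4.9243) cross=-34.769
θ=244°:   branch + wants cross > 0 → take C=(1.5011,2.6008) (cross=34.769)
θ=244°: ex = (C−B)/|BC| = (0.4756,0.8797); ey = (-0.8797,0.4756)
θ=244°: P = B + 1.93·ex + 3.23·ey = (-2.8003,1.4363)

θ=1°: -0.76 2.59
θ=5°: -0.71 2.80
θ=213°: -2.90 2.47
θ=244°: -2.80 1.44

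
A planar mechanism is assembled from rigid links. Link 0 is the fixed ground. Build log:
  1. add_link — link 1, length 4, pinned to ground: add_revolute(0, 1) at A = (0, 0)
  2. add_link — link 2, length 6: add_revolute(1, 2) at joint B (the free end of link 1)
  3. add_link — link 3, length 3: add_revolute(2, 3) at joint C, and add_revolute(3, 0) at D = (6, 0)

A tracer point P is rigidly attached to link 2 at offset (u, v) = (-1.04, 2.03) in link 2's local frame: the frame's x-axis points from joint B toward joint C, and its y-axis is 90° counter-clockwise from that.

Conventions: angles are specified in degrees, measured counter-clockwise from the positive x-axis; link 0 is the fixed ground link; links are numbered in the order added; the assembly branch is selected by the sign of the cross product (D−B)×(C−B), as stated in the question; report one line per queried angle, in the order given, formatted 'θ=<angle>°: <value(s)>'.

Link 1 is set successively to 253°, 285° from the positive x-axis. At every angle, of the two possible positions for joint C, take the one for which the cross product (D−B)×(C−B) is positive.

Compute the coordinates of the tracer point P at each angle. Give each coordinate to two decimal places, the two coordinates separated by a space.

A=(0,0), D=(6.00,0)
θ=253°: B = A + 4.00·(cos253°, sin253°) = (-1.1695, -3.8252)
θ=253°: |BD| = 8.1261
θ=253°: circle(B,6.00) ∩ circle(D,3.00): a=5.7244, h=1.7977
θ=253°:   candidates: C₊=(3.0348,0.4555) cross=14.608; C₋=(4.7272,-2.7166) cross=-14.608
θ=253°:   branch + wants cross > 0 → take C=(3.0348,0.4555) (cross=14.608)
θ=253°: ex = (C−B)/|BC| = (0.7007,0.7134); ey = (-0.7134,0.7007)
θ=253°: P = B + -1.04·ex + 2.03·ey = (-3.3465,-3.1448)
θ=285°: B = A + 4.00·(cos285°, sin285°) = (1.0353, -3.8637)
θ=285°: |BD| = 6.2910
θ=285°: circle(B,6.00) ∩ circle(D,3.00): a=5.2914, h=2.8286
θ=285°:   candidates: C₊=(3.4739,1.6183) cross=17.795; C₋=(6.9484,-2.8462) cross=-17.795
θ=285°:   branch + wants cross > 0 → take C=(3.4739,1.6183) (cross=17.795)
θ=285°: ex = (C−B)/|BC| = (0.4064,0.9137); ey = (-0.9137,0.4064)
θ=285°: P = B + -1.04·ex + 2.03·ey = (-1.2422,-3.9888)

θ=253°: -3.35 -3.14
θ=285°: -1.24 -3.99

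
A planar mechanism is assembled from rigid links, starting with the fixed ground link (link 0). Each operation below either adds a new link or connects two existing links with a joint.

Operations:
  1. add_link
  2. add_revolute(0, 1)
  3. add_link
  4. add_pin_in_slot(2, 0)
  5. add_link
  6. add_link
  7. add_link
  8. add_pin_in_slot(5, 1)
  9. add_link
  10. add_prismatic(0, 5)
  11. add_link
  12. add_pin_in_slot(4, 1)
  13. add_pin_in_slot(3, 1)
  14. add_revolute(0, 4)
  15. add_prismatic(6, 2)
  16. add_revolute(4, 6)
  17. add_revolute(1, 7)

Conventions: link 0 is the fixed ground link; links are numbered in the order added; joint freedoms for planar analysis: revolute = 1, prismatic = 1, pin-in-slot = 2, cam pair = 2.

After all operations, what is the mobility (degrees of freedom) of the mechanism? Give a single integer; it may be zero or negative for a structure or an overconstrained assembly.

link 0 = ground. State L|J1|J2 = 1|0|0
+link1  2|0|0
R(0,1) f=1→J1  2|1|0
+link2  3|1|0
PS(2,0) f=2→J2  3|1|1
+link3  4|1|1
+link4  5|1|1
+link5  6|1|1
PS(5,1) f=2→J2  6|1|2
+link6  7|1|2
P(0,5) f=1→J1  7|2|2
+link7  8|2|2
PS(4,1) f=2→J2  8|2|3
PS(3,1) f=2→J2  8|2|4
R(0,4) f=1→J1  8|3|4
P(6,2) f=1→J1  8|4|4
R(4,6) f=1→J1  8|5|4
R(1,7) f=1→J1  8|6|4
M = 3(8−1)−2·6−4 = 21−12−4 = 5

M = 5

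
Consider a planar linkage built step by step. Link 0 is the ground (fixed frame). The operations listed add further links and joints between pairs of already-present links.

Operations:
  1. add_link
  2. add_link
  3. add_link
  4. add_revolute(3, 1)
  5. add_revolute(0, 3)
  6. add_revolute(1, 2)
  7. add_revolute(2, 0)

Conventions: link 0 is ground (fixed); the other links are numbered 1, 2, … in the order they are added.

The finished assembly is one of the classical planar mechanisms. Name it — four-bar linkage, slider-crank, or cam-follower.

links: 4 (incl. ground); joints: 4 revolute, 0 prismatic, 0 higher (cam) pair, forming one closed loop
4 links in a single 4R loop → four-bar linkage

four-bar linkage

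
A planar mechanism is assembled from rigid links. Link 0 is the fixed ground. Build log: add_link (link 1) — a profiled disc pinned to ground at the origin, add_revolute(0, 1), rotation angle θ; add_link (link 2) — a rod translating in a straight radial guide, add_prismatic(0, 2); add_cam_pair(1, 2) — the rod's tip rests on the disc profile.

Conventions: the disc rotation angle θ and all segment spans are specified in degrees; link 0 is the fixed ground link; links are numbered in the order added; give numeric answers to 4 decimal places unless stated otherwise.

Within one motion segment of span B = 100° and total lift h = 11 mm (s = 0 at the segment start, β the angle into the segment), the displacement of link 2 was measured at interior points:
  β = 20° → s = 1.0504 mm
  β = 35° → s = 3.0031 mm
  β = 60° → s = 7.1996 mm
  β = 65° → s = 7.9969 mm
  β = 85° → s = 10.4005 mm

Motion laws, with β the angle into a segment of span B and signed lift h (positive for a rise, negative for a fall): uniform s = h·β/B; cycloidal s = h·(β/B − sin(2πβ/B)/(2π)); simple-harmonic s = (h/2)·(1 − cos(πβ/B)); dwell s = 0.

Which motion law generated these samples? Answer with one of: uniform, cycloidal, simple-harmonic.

candidates at β/B = r: uniform s = h·r (linear in β); cycloidal s = h·(r − sin(2πr)/(2π)); simple-harmonic s = (h/2)(1 − cos(πr))
β=20°: printed 1.0504 | uniform 2.2000, cycloidal 0.5350, simple-harmonic 1.0504
β=35°: printed 3.0031 | uniform 3.8500, cycloidal 2.4337, simple-harmonic 3.0031
β=60°: printed 7.1996 | uniform 6.6000, cycloidal 7.6290, simple-harmonic 7.1996
β=65°: printed 7.9969 | uniform 7.1500, cycloidal 8.5663, simple-harmonic 7.9969
β=85°: printed 10.4005 | uniform 9.3500, cycloidal 10.7663, simple-harmonic 10.4005
only one law matches every sample → simple-harmonic

simple-harmonic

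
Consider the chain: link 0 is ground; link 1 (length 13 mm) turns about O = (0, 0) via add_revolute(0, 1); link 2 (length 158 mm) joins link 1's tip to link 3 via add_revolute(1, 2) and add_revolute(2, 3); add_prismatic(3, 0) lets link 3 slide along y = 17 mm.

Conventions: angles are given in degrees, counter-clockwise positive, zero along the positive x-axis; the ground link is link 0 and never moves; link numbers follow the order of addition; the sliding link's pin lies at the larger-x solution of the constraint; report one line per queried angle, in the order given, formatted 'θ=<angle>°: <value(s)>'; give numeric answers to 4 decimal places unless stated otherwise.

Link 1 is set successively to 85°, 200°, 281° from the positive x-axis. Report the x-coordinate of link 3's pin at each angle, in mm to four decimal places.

geometry: r = 13 mm, L = 158 mm, e = 17 mm
θ=85°: crank pin P = (r cos θ, r sin θ) = (1.133025, 12.950531)
θ=85°: h = r sin θ − e = 12.950531 − 17 = -4.049469
θ=85°: x = r cos θ + √(L² − h²) = 1.133025 + 157.948098 = 159.081123
θ=200°: crank pin P = (r cos θ, r sin θ) = (-12.216004, -4.446262)
θ=200°: h = r sin θ − e = -4.446262 − 17 = -21.446262
θ=200°: x = r cos θ + √(L² − h²) = -12.216004 + 156.537720 = 144.321716
θ=281°: crank pin P = (r cos θ, r sin θ) = (2.480517, -12.761153)
θ=281°: h = r sin θ − e = -12.761153 − 17 = -29.761153
θ=281°: x = r cos θ + √(L² − h²) = 2.480517 + 155.171756 = 157.652273

θ=85°: 159.0811
θ=200°: 144.3217
θ=281°: 157.6523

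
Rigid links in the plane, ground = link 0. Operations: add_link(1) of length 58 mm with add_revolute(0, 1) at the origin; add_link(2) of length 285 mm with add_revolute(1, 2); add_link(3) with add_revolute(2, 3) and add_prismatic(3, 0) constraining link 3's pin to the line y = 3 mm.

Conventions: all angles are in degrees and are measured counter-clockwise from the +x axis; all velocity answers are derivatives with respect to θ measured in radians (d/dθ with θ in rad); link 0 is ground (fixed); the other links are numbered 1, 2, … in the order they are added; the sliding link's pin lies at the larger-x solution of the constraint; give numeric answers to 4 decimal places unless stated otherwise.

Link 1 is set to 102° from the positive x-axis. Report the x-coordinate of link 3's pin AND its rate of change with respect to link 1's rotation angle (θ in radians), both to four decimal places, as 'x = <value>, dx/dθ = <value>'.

geometry: r = 58 mm, L = 285 mm, e = 3 mm
crank pin P = (r cos θ, r sin θ) = (-12.058878, 56.732561)
h = r sin θ − e = 56.732561 − 3 = 53.732561
x = r cos θ + √(L² − h²) = -12.058878 + 279.888928 = 267.830050
dx/dθ = −r sin θ − h·r cos θ/√(L² − h²) (θ in radians; h = 53.732561) = -54.417520

x = 267.8300, dx/dθ = -54.4175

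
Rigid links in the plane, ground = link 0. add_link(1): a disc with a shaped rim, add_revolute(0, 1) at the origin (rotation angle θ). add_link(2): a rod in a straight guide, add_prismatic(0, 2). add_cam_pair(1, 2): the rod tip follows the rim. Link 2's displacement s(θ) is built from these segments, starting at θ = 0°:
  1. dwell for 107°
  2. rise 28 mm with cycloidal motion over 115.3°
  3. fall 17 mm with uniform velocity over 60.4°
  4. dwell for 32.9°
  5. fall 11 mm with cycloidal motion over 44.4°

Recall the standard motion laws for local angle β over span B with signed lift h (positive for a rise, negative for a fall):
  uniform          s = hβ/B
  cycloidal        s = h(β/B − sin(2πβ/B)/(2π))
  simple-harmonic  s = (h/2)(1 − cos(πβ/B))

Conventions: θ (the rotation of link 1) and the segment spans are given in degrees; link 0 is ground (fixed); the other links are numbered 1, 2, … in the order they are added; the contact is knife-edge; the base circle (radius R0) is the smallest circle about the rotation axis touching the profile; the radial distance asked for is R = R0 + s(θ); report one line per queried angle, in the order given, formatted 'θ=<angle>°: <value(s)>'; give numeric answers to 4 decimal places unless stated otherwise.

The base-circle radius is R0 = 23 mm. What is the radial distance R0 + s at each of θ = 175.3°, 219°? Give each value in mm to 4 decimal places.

segment 1 (0° to 107°, dwell): s unchanged at 0.0000
θ = 175.3° falls in segment 2 (107° to 222.3°, cycloidal, h = 28): β = 175.3 − 107 = 68.3°, B = 115.3°; Δs = 28·(0.5924 − sin(2π·0.5924)/(2π)) = 19.0298; s = 0.0000 + 19.0298 = 19.0298
θ = 219° falls in segment 2 (107° to 222.3°, cycloidal, h = 28): β = 219 − 107 = 112°, B = 115.3°; Δs = 28·(0.9714 − sin(2π·0.9714)/(2π)) = 27.9957; s = 0.0000 + 27.9957 = 27.9957
θ=175.3°: R = R0 + s = 23 + 19.0298 = 42.0298
θ=219°: R = R0 + s = 23 + 27.9957 = 50.9957

θ=175.3°: 42.0298
θ=219°: 50.9957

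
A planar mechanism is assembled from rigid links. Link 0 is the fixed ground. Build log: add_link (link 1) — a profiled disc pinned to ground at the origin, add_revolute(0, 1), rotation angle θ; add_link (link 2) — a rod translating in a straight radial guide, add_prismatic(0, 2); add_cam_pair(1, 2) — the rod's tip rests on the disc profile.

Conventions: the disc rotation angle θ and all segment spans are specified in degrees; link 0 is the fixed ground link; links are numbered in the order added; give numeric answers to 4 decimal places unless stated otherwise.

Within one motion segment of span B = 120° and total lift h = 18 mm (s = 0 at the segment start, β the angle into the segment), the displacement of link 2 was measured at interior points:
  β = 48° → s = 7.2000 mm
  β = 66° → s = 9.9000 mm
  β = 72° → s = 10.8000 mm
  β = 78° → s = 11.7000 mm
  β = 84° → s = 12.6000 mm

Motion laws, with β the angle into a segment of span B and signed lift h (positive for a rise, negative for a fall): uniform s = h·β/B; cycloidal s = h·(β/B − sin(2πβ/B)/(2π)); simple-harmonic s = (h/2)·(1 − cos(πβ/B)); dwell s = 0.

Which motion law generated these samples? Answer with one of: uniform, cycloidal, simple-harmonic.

candidates at β/B = r: uniform s = h·r (linear in β); cycloidal s = h·(r − sin(2πr)/(2π)); simple-harmonic s = (h/2)(1 − cos(πr))
β=48°: printed 7.2000 | uniform 7.2000, cycloidal 5.5161, simple-harmonic 6.2188
β=66°: printed 9.9000 | uniform 9.9000, cycloidal 10.7853, simple-harmonic 10.4079
β=72°: printed 10.8000 | uniform 10.8000, cycloidal 12.4839, simple-harmonic 11.7812
β=78°: printed 11.7000 | uniform 11.7000, cycloidal 14.0177, simple-harmonic 13.0859
β=84°: printed 12.6000 | uniform 12.6000, cycloidal 15.3246, simple-harmonic 14.2901
only one law matches every sample → uniform

uniform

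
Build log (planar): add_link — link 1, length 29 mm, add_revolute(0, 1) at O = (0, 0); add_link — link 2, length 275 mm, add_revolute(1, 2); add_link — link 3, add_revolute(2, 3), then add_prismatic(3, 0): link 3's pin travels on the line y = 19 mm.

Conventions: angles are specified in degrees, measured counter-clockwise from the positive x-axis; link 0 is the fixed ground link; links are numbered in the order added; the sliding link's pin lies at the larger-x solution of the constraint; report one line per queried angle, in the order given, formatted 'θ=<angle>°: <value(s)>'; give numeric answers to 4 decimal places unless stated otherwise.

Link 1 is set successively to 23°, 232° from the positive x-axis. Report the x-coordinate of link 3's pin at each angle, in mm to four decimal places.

geometry: r = 29 mm, L = 275 mm, e = 19 mm
θ=23°: crank pin P = (r cos θ, r sin θ) = (26.694641, 11.331203)
θ=23°: h = r sin θ − e = 11.331203 − 19 = -7.668797
θ=23°: x = r cos θ + √(L² − h²) = 26.694641 + 274.893051 = 301.587692
θ=232°: crank pin P = (r cos θ, r sin θ) = (-17.854183, -22.852312)
θ=232°: h = r sin θ − e = -22.852312 − 19 = -41.852312
θ=232°: x = r cos θ + √(L² − h²) = -17.854183 + 271.796586 = 253.942403

θ=23°: 301.5877
θ=232°: 253.9424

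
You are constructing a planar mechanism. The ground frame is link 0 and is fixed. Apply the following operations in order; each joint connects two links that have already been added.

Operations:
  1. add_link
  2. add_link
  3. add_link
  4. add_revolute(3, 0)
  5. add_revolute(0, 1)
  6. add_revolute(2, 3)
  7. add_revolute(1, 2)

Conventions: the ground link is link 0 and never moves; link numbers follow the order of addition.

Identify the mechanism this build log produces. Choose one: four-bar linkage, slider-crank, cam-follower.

links: 4 (incl. ground); joints: 4 revolute, 0 prismatic, 0 higher (cam) pair, forming one closed loop
4 links in a single 4R loop → four-bar linkage

four-bar linkage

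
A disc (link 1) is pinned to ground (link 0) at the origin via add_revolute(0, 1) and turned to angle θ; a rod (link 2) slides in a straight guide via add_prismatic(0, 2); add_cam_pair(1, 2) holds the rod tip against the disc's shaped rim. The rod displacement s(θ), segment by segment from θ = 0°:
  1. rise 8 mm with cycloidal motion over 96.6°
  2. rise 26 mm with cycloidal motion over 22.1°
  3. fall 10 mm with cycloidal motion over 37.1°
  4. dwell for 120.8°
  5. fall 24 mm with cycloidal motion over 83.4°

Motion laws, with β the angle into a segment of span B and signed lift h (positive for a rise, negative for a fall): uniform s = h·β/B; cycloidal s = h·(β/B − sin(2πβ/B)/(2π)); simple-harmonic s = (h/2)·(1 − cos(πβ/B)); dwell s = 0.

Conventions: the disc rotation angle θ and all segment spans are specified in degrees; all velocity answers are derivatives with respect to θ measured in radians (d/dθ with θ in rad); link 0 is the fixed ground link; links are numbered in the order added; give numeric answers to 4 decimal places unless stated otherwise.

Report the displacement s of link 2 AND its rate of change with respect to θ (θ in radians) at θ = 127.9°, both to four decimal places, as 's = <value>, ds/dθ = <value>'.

segment 1 (0° to 96.6°, cycloidal, h = 8) is passed completely: s = 0.0000 + (8) = 8.0000
segment 2 (96.6° to 118.7°, cycloidal, h = 26) is passed completely: s = 8.0000 + (26) = 34.0000
θ = 127.9° falls in segment 3 (118.7° to 155.8°, cycloidal, h = -10): β = 127.9 − 118.7 = 9.2°, B = 37.1°; Δs = -10·(0.2480 − sin(2π·0.2480)/(2π)) = -0.8884; s = 34.0000 − 0.8884 = 33.1116
velocity in seg [118.7°–155.8°] (cycloidal), θ in radians: β = 9.2° = 0.1606 rad, B = 37.1° = 0.6475 rad; ds/dθ = (h/B)(1 − cos(2πβ/B)) = ((-10)/0.6475)(1 − cos(2π·0.2480)) = -15.247449 mm/rad

s = 33.1116, ds/dθ = -15.2474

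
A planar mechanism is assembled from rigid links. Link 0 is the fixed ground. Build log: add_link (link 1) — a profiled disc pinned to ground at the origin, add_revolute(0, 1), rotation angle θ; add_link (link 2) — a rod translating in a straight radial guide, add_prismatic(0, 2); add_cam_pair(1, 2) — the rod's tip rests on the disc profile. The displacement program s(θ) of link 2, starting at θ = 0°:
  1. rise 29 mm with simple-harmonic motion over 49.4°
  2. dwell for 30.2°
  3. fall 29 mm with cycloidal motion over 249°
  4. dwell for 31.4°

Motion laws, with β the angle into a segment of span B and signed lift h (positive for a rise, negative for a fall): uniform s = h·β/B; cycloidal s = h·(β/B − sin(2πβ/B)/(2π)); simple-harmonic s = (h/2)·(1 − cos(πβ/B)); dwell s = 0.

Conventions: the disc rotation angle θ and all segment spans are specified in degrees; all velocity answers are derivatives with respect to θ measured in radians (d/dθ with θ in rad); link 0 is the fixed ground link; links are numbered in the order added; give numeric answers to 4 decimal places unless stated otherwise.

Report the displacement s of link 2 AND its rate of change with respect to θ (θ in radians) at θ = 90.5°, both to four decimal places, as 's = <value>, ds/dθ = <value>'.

seg 1 [0°–49.4°] simple-harmonic, h=29: full span → s += 29 → s = 29.0000
seg 2 [49.4°–79.6°] dwell: s stays 29.0000
seg 3 [79.6°–328.6°] cycloidal, h=-29: θ=90.5° here. β=10.9, B=249. -29·(0.0438 − sin(2π·0.0438)/(2π)) = -0.0159 → s = 28.9841
velocity in seg [79.6°–328.6°] (cycloidal), θ in radians: β = 10.9° = 0.1902 rad, B = 249° = 4.3459 rad; ds/dθ = (h/B)(1 − cos(2πβ/B)) = ((-29)/4.3459)(1 − cos(2π·0.0438)) = -0.250822 mm/rad

s = 28.9841, ds/dθ = -0.2508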